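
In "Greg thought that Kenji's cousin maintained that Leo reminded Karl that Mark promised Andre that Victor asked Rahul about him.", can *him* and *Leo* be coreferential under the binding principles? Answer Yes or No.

Yes

*Leo* is an R-expression; Principle C requires it to be free (not bound by any c-commanding expression).
— him: second object of the clause headed by 'asked'; the pronoun does not c-command the R-expression — coreference allowed.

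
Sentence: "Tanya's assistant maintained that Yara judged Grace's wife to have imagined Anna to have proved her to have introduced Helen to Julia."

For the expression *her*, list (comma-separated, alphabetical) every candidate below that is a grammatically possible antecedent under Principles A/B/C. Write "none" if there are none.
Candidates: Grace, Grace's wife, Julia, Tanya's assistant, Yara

*her* is a pronoun; Principle B requires it to be free in its binding domain — the clause headed by 'proved'.
— Grace: possessor inside the subject DP of the clause headed by 'imagined'; does not c-command the pronoun — Principle B does not apply; allowed.
— Grace's wife: subject of the clause headed by 'imagined'; c-commands the pronoun but lies outside its binding domain — allowed.
— Julia: second object of the clause headed by 'introduced'; is c-commanded by the pronoun; coreference would bind this R-expression — blocked (Principle C).
— Tanya's assistant: subject of the matrix clause; c-commands the pronoun but lies outside its binding domain — allowed.
— Yara: subject of the clause headed by 'judged'; c-commands the pronoun but lies outside its binding domain — allowed.

Grace, Grace's wife, Tanya's assistant, Yara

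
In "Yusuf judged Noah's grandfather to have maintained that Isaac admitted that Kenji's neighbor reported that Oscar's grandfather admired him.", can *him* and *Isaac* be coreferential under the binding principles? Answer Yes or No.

*Isaac* is an R-expression; Principle C requires it to be free (not bound by any c-commanding expression).
— him: object of the clause headed by 'admired'; the pronoun does not c-command the R-expression — coreference allowed.

Yes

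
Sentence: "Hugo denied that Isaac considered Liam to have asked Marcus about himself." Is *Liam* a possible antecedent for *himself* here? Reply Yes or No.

Yes

*himself* is a reflexive; Principle A requires it to be bound within its binding domain — the clause headed by 'asked'.
— Liam: subject of the clause headed by 'asked'; c-commands the reflexive within its binding domain — allowed (Principle A).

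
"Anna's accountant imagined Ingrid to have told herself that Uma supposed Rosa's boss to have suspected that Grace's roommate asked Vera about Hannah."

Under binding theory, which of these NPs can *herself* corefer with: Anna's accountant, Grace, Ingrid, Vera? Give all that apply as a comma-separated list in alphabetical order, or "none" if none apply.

*herself* is a reflexive; Principle A requires it to be bound within its binding domain — the clause headed by 'told'.
— Anna's accountant: subject of the matrix clause; c-commands the reflexive but lies outside its binding domain — cannot bind it (Principle A).
— Grace: possessor inside the subject DP of the clause headed by 'asked'; does not c-command the reflexive — cannot bind it (Principle A).
— Ingrid: subject of the clause headed by 'told'; c-commands the reflexive within its binding domain — allowed (Principle A).
— Vera: object of the clause headed by 'asked'; does not c-command the reflexive — cannot bind it (Principle A).

Ingrid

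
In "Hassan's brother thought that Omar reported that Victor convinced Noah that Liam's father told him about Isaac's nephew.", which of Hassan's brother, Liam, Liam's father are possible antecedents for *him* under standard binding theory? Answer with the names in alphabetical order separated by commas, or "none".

Hassan's brother, Liam

*him* is a pronoun; Principle B requires it to be free in its binding domain — the clause headed by 'told'.
— Hassan's brother: subject of the matrix clause; c-commands the pronoun but lies outside its binding domain — allowed.
— Liam: possessor inside the subject DP of the clause headed by 'told'; does not c-command the pronoun — Principle B does not apply; allowed.
— Liam's father: subject of the clause headed by 'told'; c-commands the pronoun within its binding domain — blocked (Principle B).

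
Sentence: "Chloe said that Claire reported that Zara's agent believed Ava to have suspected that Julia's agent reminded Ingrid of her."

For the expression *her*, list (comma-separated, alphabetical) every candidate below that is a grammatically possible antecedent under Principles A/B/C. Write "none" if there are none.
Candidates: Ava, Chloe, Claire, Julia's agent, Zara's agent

Ava, Chloe, Claire, Zara's agent

*her* is a pronoun; Principle B requires it to be free in its binding domain — the clause headed by 'reminded'.
— Ava: subject of the clause headed by 'suspected'; c-commands the pronoun but lies outside its binding domain — allowed.
— Chloe: subject of the matrix clause; c-commands the pronoun but lies outside its binding domain — allowed.
— Claire: subject of the clause headed by 'reported'; c-commands the pronoun but lies outside its binding domain — allowed.
— Julia's agent: subject of the clause headed by 'reminded'; c-commands the pronoun within its binding domain — blocked (Principle B).
— Zara's agent: subject of the clause headed by 'believed'; c-commands the pronoun but lies outside its binding domain — allowed.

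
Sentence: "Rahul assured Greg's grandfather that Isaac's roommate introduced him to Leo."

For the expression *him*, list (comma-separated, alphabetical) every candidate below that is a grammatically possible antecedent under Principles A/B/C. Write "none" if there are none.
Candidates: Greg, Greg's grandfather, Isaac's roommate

Greg, Greg's grandfather

*him* is a pronoun; Principle B requires it to be free in its binding domain — the clause headed by 'introduced'.
— Greg: possessor inside the object DP of the matrix clause; does not c-command the pronoun — Principle B does not apply; allowed.
— Greg's grandfather: object of the matrix clause; c-commands the pronoun but lies outside its binding domain — allowed.
— Isaac's roommate: subject of the clause headed by 'introduced'; c-commands the pronoun within its binding domain — blocked (Principle B).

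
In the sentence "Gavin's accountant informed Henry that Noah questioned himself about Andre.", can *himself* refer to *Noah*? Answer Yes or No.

*himself* is a reflexive; Principle A requires it to be bound within its binding domain — the clause headed by 'questioned'.
— Noah: subject of the clause headed by 'questioned'; c-commands the reflexive within its binding domain — allowed (Principle A).

Yes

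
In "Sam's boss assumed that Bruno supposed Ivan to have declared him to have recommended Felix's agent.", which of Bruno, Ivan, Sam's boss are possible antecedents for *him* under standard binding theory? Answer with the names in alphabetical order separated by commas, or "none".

*him* is a pronoun; Principle B requires it to be free in its binding domain — the clause headed by 'declared'.
— Bruno: subject of the clause headed by 'supposed'; c-commands the pronoun but lies outside its binding domain — allowed.
— Ivan: subject of the clause headed by 'declared'; c-commands the pronoun within its binding domain — blocked (Principle B).
— Sam's boss: subject of the matrix clause; c-commands the pronoun but lies outside its binding domain — allowed.

Bruno, Sam's boss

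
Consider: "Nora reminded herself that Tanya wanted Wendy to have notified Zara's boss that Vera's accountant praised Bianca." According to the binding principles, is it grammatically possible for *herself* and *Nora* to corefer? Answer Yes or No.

*herself* is a reflexive; Principle A requires it to be bound within its binding domain — the matrix clause.
— Nora: subject of the matrix clause; c-commands the reflexive within its binding domain — allowed (Principle A).

Yes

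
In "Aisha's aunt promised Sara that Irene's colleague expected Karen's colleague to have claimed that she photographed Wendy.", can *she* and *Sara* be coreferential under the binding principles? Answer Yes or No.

Yes

*Sara* is an R-expression; Principle C requires it to be free (not bound by any c-commanding expression).
— she: subject of the clause headed by 'photographed'; the pronoun does not c-command the R-expression — coreference allowed.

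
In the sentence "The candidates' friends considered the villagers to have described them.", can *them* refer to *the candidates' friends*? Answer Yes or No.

*them* is a pronoun; Principle B requires it to be free in its binding domain — the clause headed by 'described'.
— the candidates' friends: subject of the matrix clause; c-commands the pronoun but lies outside its binding domain — allowed.

Yes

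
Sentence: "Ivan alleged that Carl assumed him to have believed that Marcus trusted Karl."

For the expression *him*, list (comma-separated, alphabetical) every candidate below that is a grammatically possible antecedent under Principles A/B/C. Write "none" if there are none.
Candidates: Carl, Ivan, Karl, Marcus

*him* is a pronoun; Principle B requires it to be free in its binding domain — the clause headed by 'assumed'.
— Carl: subject of the clause headed by 'assumed'; c-commands the pronoun within its binding domain — blocked (Principle B).
— Ivan: subject of the matrix clause; c-commands the pronoun but lies outside its binding domain — allowed.
— Karl: object of the clause headed by 'trusted'; is c-commanded by the pronoun; coreference would bind this R-expression — blocked (Principle C).
— Marcus: subject of the clause headed by 'trusted'; is c-commanded by the pronoun; coreference would bind this R-expression — blocked (Principle C).

Ivan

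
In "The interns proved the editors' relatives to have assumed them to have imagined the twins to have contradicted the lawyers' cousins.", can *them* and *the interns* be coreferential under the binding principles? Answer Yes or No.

Yes

*the interns* is an R-expression; Principle C requires it to be free (not bound by any c-commanding expression).
— them: subject of the clause headed by 'imagined'; the pronoun does not c-command the R-expression — coreference allowed.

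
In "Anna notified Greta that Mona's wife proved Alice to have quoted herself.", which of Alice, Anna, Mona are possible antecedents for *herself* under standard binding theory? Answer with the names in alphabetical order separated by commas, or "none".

*herself* is a reflexive; Principle A requires it to be bound within its binding domain — the clause headed by 'quoted'.
— Alice: subject of the clause headed by 'quoted'; c-commands the reflexive within its binding domain — allowed (Principle A).
— Anna: subject of the matrix clause; c-commands the reflexive but lies outside its binding domain — cannot bind it (Principle A).
— Mona: possessor inside the subject DP of the clause headed by 'proved'; does not c-command the reflexive — cannot bind it (Principle A).

Alice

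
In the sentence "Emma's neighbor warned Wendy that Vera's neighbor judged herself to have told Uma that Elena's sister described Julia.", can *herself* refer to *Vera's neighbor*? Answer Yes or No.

Yes

*herself* is a reflexive; Principle A requires it to be bound within its binding domain — the clause headed by 'judged'.
— Vera's neighbor: subject of the clause headed by 'judged'; c-commands the reflexive within its binding domain — allowed (Principle A).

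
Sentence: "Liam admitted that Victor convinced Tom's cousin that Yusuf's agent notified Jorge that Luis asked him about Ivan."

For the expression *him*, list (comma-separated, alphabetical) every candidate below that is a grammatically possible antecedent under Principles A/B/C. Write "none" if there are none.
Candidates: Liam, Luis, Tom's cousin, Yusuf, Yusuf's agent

*him* is a pronoun; Principle B requires it to be free in its binding domain — the clause headed by 'asked'.
— Liam: subject of the matrix clause; c-commands the pronoun but lies outside its binding domain — allowed.
— Luis: subject of the clause headed by 'asked'; c-commands the pronoun within its binding domain — blocked (Principle B).
— Tom's cousin: object of the clause headed by 'convinced'; c-commands the pronoun but lies outside its binding domain — allowed.
— Yusuf: possessor inside the subject DP of the clause headed by 'notified'; does not c-command the pronoun — Principle B does not apply; allowed.
— Yusuf's agent: subject of the clause headed by 'notified'; c-commands the pronoun but lies outside its binding domain — allowed.

Liam, Tom's cousin, Yusuf, Yusuf's agent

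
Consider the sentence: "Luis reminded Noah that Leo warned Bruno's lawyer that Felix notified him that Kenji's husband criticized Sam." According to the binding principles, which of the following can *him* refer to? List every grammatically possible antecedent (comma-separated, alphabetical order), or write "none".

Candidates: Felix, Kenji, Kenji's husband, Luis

Luis

*him* is a pronoun; Principle B requires it to be free in its binding domain — the clause headed by 'notified'.
— Felix: subject of the clause headed by 'notified'; c-commands the pronoun within its binding domain — blocked (Principle B).
— Kenji: possessor inside the subject DP of the clause headed by 'criticized'; is c-commanded by the pronoun; coreference would bind this R-expression — blocked (Principle C).
— Kenji's husband: subject of the clause headed by 'criticized'; is c-commanded by the pronoun; coreference would bind this R-expression — blocked (Principle C).
— Luis: subject of the matrix clause; c-commands the pronoun but lies outside its binding domain — allowed.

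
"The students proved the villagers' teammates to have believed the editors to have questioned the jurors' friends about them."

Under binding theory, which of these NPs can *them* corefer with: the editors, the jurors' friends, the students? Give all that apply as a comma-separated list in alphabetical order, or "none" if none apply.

the students

*them* is a pronoun; Principle B requires it to be free in its binding domain — the clause headed by 'questioned'.
— the editors: subject of the clause headed by 'questioned'; c-commands the pronoun within its binding domain — blocked (Principle B).
— the jurors' friends: object of the clause headed by 'questioned'; c-commands the pronoun within its binding domain — blocked (Principle B).
— the students: subject of the matrix clause; c-commands the pronoun but lies outside its binding domain — allowed.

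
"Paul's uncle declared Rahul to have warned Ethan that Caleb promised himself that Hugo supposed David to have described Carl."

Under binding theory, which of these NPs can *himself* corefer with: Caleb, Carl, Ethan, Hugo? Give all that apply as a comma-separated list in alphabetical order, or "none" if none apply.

*himself* is a reflexive; Principle A requires it to be bound within its binding domain — the clause headed by 'promised'.
— Caleb: subject of the clause headed by 'promised'; c-commands the reflexive within its binding domain — allowed (Principle A).
— Carl: object of the clause headed by 'described'; does not c-command the reflexive — cannot bind it (Principle A).
— Ethan: object of the clause headed by 'warned'; c-commands the reflexive but lies outside its binding domain — cannot bind it (Principle A).
— Hugo: subject of the clause headed by 'supposed'; does not c-command the reflexive — cannot bind it (Principle A).

Caleb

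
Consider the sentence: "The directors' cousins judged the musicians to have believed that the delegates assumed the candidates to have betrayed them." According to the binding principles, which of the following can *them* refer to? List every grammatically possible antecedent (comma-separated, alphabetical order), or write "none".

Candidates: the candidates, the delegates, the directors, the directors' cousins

the delegates, the directors, the directors' cousins

*them* is a pronoun; Principle B requires it to be free in its binding domain — the clause headed by 'betrayed'.
— the candidates: subject of the clause headed by 'betrayed'; c-commands the pronoun within its binding domain — blocked (Principle B).
— the delegates: subject of the clause headed by 'assumed'; c-commands the pronoun but lies outside its binding domain — allowed.
— the directors: possessor inside the subject DP of the matrix clause; does not c-command the pronoun — Principle B does not apply; allowed.
— the directors' cousins: subject of the matrix clause; c-commands the pronoun but lies outside its binding domain — allowed.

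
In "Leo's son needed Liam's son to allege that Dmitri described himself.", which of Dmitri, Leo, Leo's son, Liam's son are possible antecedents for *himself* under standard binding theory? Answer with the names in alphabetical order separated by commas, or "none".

*himself* is a reflexive; Principle A requires it to be bound within its binding domain — the clause headed by 'described'.
— Dmitri: subject of the clause headed by 'described'; c-commands the reflexive within its binding domain — allowed (Principle A).
— Leo: possessor inside the subject DP of the matrix clause; does not c-command the reflexive — cannot bind it (Principle A).
— Leo's son: subject of the matrix clause; c-commands the reflexive but lies outside its binding domain — cannot bind it (Principle A).
— Liam's son: subject of the clause headed by 'allege'; c-commands the reflexive but lies outside its binding domain — cannot bind it (Principle A).

Dmitri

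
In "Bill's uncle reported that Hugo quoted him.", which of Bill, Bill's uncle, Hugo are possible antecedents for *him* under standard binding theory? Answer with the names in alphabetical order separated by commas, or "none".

*him* is a pronoun; Principle B requires it to be free in its binding domain — the clause headed by 'quoted'.
— Bill: possessor inside the subject DP of the matrix clause; does not c-command the pronoun — Principle B does not apply; allowed.
— Bill's uncle: subject of the matrix clause; c-commands the pronoun but lies outside its binding domain — allowed.
— Hugo: subject of the clause headed by 'quoted'; c-commands the pronoun within its binding domain — blocked (Principle B).

Bill, Bill's uncle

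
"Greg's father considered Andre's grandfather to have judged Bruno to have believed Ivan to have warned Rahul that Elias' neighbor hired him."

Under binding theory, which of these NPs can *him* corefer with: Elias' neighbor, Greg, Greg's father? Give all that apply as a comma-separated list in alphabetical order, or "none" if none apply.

*him* is a pronoun; Principle B requires it to be free in its binding domain — the clause headed by 'hired'.
— Elias' neighbor: subject of the clause headed by 'hired'; c-commands the pronoun within its binding domain — blocked (Principle B).
— Greg: possessor inside the subject DP of the matrix clause; does not c-command the pronoun — Principle B does not apply; allowed.
— Greg's father: subject of the matrix clause; c-commands the pronoun but lies outside its binding domain — allowed.

Greg, Greg's father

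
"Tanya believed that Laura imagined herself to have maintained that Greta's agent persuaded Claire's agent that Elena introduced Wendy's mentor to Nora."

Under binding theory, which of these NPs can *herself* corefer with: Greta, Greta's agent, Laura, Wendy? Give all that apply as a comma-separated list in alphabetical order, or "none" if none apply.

Laura

*herself* is a reflexive; Principle A requires it to be bound within its binding domain — the clause headed by 'imagined'.
— Greta: possessor inside the subject DP of the clause headed by 'persuaded'; does not c-command the reflexive — cannot bind it (Principle A).
— Greta's agent: subject of the clause headed by 'persuaded'; does not c-command the reflexive — cannot bind it (Principle A).
— Laura: subject of the clause headed by 'imagined'; c-commands the reflexive within its binding domain — allowed (Principle A).
— Wendy: possessor inside the object DP of the clause headed by 'introduced'; does not c-command the reflexive — cannot bind it (Principle A).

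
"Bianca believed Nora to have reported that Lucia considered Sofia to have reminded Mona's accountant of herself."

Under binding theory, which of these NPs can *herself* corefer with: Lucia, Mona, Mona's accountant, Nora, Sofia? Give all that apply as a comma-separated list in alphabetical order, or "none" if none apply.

Mona's accountant, Sofia

*herself* is a reflexive; Principle A requires it to be bound within its binding domain — the clause headed by 'reminded'.
— Lucia: subject of the clause headed by 'considered'; c-commands the reflexive but lies outside its binding domain — cannot bind it (Principle A).
— Mona: possessor inside the object DP of the clause headed by 'reminded'; does not c-command the reflexive — cannot bind it (Principle A).
— Mona's accountant: object of the clause headed by 'reminded'; c-commands the reflexive within its binding domain — allowed (Principle A).
— Nora: subject of the clause headed by 'reported'; c-commands the reflexive but lies outside its binding domain — cannot bind it (Principle A).
— Sofia: subject of the clause headed by 'reminded'; c-commands the reflexive within its binding domain — allowed (Principle A).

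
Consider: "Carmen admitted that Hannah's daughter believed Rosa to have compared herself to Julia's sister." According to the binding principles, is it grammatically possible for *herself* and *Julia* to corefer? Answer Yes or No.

*herself* is a reflexive; Principle A requires it to be bound within its binding domain — the clause headed by 'compared'.
— Julia: possessor inside the second object DP of the clause headed by 'compared'; does not c-command the reflexive — cannot bind it (Principle A).

No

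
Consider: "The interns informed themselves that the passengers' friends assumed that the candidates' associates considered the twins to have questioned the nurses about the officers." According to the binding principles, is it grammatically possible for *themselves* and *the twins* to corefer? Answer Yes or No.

*themselves* is a reflexive; Principle A requires it to be bound within its binding domain — the matrix clause.
— the twins: subject of the clause headed by 'questioned'; does not c-command the reflexive — cannot bind it (Principle A).

No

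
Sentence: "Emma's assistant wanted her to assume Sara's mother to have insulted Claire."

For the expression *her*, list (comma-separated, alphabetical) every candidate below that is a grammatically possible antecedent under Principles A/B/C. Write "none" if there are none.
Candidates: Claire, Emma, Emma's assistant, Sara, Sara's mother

*her* is a pronoun; Principle B requires it to be free in its binding domain — the matrix clause.
— Claire: object of the clause headed by 'insulted'; is c-commanded by the pronoun; coreference would bind this R-expression — blocked (Principle C).
— Emma: possessor inside the subject DP of the matrix clause; does not c-command the pronoun — Principle B does not apply; allowed.
— Emma's assistant: subject of the matrix clause; c-commands the pronoun within its binding domain — blocked (Principle B).
— Sara: possessor inside the subject DP of the clause headed by 'insulted'; is c-commanded by the pronoun; coreference would bind this R-expression — blocked (Principle C).
— Sara's mother: subject of the clause headed by 'insulted'; is c-commanded by the pronoun; coreference would bind this R-expression — blocked (Principle C).

Emma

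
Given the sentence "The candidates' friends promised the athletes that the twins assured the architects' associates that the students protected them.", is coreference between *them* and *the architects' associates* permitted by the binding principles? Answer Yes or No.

*them* is a pronoun; Principle B requires it to be free in its binding domain — the clause headed by 'protected'.
— the architects' associates: object of the clause headed by 'assured'; c-commands the pronoun but lies outside its binding domain — allowed.

Yes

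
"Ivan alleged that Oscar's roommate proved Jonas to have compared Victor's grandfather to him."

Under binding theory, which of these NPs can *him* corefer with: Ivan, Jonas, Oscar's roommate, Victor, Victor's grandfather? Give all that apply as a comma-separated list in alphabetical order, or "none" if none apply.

Ivan, Oscar's roommate, Victor

*him* is a pronoun; Principle B requires it to be free in its binding domain — the clause headed by 'compared'.
— Ivan: subject of the matrix clause; c-commands the pronoun but lies outside its binding domain — allowed.
— Jonas: subject of the clause headed by 'compared'; c-commands the pronoun within its binding domain — blocked (Principle B).
— Oscar's roommate: subject of the clause headed by 'proved'; c-commands the pronoun but lies outside its binding domain — allowed.
— Victor: possessor inside the object DP of the clause headed by 'compared'; does not c-command the pronoun — Principle B does not apply; allowed.
— Victor's grandfather: object of the clause headed by 'compared'; c-commands the pronoun within its binding domain — blocked (Principle B).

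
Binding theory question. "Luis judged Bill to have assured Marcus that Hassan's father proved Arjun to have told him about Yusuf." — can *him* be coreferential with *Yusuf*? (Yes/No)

No

*him* is a pronoun; Principle B requires it to be free in its binding domain — the clause headed by 'told'.
— Yusuf: second object of the clause headed by 'told'; is c-commanded by the pronoun; coreference would bind this R-expression — blocked (Principle C).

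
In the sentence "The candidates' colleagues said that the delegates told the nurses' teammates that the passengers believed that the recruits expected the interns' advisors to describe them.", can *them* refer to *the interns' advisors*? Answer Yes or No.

*them* is a pronoun; Principle B requires it to be free in its binding domain — the clause headed by 'describe'.
— the interns' advisors: subject of the clause headed by 'describe'; c-commands the pronoun within its binding domain — blocked (Principle B).

No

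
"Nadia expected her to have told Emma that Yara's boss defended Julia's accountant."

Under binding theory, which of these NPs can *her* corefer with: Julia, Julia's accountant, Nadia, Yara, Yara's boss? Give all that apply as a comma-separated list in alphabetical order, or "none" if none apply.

none

*her* is a pronoun; Principle B requires it to be free in its binding domain — the matrix clause.
— Julia: possessor inside the object DP of the clause headed by 'defended'; is c-commanded by the pronoun; coreference would bind this R-expression — blocked (Principle C).
— Julia's accountant: object of the clause headed by 'defended'; is c-commanded by the pronoun; coreference would bind this R-expression — blocked (Principle C).
— Nadia: subject of the matrix clause; c-commands the pronoun within its binding domain — blocked (Principle B).
— Yara: possessor inside the subject DP of the clause headed by 'defended'; is c-commanded by the pronoun; coreference would bind this R-expression — blocked (Principle C).
— Yara's boss: subject of the clause headed by 'defended'; is c-commanded by the pronoun; coreference would bind this R-expression — blocked (Principle C).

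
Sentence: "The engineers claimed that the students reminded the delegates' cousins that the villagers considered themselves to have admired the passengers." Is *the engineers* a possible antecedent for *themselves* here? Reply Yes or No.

No

*themselves* is a reflexive; Principle A requires it to be bound within its binding domain — the clause headed by 'considered'.
— the engineers: subject of the matrix clause; c-commands the reflexive but lies outside its binding domain — cannot bind it (Principle A).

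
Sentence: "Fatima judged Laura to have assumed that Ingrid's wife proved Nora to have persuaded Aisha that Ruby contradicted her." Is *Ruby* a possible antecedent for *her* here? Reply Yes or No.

*her* is a pronoun; Principle B requires it to be free in its binding domain — the clause headed by 'contradicted'.
— Ruby: subject of the clause headed by 'contradicted'; c-commands the pronoun within its binding domain — blocked (Principle B).

No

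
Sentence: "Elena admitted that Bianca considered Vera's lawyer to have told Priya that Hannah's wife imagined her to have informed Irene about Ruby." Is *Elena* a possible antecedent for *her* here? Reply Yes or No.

*her* is a pronoun; Principle B requires it to be free in its binding domain — the clause headed by 'imagined'.
— Elena: subject of the matrix clause; c-commands the pronoun but lies outside its binding domain — allowed.

Yes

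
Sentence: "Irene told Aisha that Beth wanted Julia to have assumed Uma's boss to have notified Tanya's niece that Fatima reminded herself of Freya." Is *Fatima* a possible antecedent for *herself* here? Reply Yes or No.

Yes

*herself* is a reflexive; Principle A requires it to be bound within its binding domain — the clause headed by 'reminded'.
— Fatima: subject of the clause headed by 'reminded'; c-commands the reflexive within its binding domain — allowed (Principle A).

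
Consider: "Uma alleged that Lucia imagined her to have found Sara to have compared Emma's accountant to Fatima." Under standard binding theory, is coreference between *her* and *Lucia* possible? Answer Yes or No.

No

*Lucia* is an R-expression; Principle C requires it to be free (not bound by any c-commanding expression).
— her: subject of the clause headed by 'found'; the R-expression locally c-commands the pronoun — coreference blocked (Principle B on the pronoun).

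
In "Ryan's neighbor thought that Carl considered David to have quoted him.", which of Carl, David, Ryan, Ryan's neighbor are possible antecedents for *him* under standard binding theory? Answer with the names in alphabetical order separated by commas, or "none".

Carl, Ryan, Ryan's neighbor

*him* is a pronoun; Principle B requires it to be free in its binding domain — the clause headed by 'quoted'.
— Carl: subject of the clause headed by 'considered'; c-commands the pronoun but lies outside its binding domain — allowed.
— David: subject of the clause headed by 'quoted'; c-commands the pronoun within its binding domain — blocked (Principle B).
— Ryan: possessor inside the subject DP of the matrix clause; does not c-command the pronoun — Principle B does not apply; allowed.
— Ryan's neighbor: subject of the matrix clause; c-commands the pronoun but lies outside its binding domain — allowed.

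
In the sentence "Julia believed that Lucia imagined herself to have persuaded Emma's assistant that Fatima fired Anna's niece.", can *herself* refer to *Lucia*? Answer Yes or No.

*herself* is a reflexive; Principle A requires it to be bound within its binding domain — the clause headed by 'imagined'.
— Lucia: subject of the clause headed by 'imagined'; c-commands the reflexive within its binding domain — allowed (Principle A).

Yes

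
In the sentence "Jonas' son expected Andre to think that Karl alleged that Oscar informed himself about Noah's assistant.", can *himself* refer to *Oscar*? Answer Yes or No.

*himself* is a reflexive; Principle A requires it to be bound within its binding domain — the clause headed by 'informed'.
— Oscar: subject of the clause headed by 'informed'; c-commands the reflexive within its binding domain — allowed (Principle A).

Yes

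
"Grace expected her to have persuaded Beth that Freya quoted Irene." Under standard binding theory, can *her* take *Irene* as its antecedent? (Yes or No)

No

*her* is a pronoun; Principle B requires it to be free in its binding domain — the matrix clause.
— Irene: object of the clause headed by 'quoted'; is c-commanded by the pronoun; coreference would bind this R-expression — blocked (Principle C).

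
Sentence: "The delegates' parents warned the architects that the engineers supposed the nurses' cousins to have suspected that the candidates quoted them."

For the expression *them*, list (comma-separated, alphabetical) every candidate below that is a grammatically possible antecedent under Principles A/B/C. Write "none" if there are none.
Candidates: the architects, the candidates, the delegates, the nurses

the architects, the delegates, the nurses

*them* is a pronoun; Principle B requires it to be free in its binding domain — the clause headed by 'quoted'.
— the architects: object of the matrix clause; c-commands the pronoun but lies outside its binding domain — allowed.
— the candidates: subject of the clause headed by 'quoted'; c-commands the pronoun within its binding domain — blocked (Principle B).
— the delegates: possessor inside the subject DP of the matrix clause; does not c-command the pronoun — Principle B does not apply; allowed.
— the nurses: possessor inside the subject DP of the clause headed by 'suspected'; does not c-command the pronoun — Principle B does not apply; allowed.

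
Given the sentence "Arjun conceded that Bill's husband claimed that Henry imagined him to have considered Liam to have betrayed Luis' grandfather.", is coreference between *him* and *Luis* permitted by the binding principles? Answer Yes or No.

No

*him* is a pronoun; Principle B requires it to be free in its binding domain — the clause headed by 'imagined'.
— Luis: possessor inside the object DP of the clause headed by 'betrayed'; is c-commanded by the pronoun; coreference would bind this R-expression — blocked (Principle C).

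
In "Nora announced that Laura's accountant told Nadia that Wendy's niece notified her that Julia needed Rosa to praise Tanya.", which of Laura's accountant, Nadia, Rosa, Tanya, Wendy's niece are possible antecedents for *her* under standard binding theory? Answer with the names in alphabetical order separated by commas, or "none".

*her* is a pronoun; Principle B requires it to be free in its binding domain — the clause headed by 'notified'.
— Laura's accountant: subject of the clause headed by 'told'; c-commands the pronoun but lies outside its binding domain — allowed.
— Nadia: object of the clause headed by 'told'; c-commands the pronoun but lies outside its binding domain — allowed.
— Rosa: subject of the clause headed by 'praise'; is c-commanded by the pronoun; coreference would bind this R-expression — blocked (Principle C).
— Tanya: object of the clause headed by 'praise'; is c-commanded by the pronoun; coreference would bind this R-expression — blocked (Principle C).
— Wendy's niece: subject of the clause headed by 'notified'; c-commands the pronoun within its binding domain — blocked (Principle B).

Laura's accountant, Nadia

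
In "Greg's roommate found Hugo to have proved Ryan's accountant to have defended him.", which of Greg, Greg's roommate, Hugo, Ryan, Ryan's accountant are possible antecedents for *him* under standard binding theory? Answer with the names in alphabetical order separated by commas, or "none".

*him* is a pronoun; Principle B requires it to be free in its binding domain — the clause headed by 'defended'.
— Greg: possessor inside the subject DP of the matrix clause; does not c-command the pronoun — Principle B does not apply; allowed.
— Greg's roommate: subject of the matrix clause; c-commands the pronoun but lies outside its binding domain — allowed.
— Hugo: subject of the clause headed by 'proved'; c-commands the pronoun but lies outside its binding domain — allowed.
— Ryan: possessor inside the subject DP of the clause headed by 'defended'; does not c-command the pronoun — Principle B does not apply; allowed.
— Ryan's accountant: subject of the clause headed by 'defended'; c-commands the pronoun within its binding domain — blocked (Principle B).

Greg, Greg's roommate, Hugo, Ryan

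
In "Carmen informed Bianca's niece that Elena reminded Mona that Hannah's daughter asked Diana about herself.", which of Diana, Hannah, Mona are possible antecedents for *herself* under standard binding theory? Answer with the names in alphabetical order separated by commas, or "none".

*herself* is a reflexive; Principle A requires it to be bound within its binding domain — the clause headed by 'asked'.
— Diana: object of the clause headed by 'asked'; c-commands the reflexive within its binding domain — allowed (Principle A).
— Hannah: possessor inside the subject DP of the clause headed by 'asked'; does not c-command the reflexive — cannot bind it (Principle A).
— Mona: object of the clause headed by 'reminded'; c-commands the reflexive but lies outside its binding domain — cannot bind it (Principle A).

Diana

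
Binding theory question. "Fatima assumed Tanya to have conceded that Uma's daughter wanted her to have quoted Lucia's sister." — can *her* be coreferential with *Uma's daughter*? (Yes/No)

No

*her* is a pronoun; Principle B requires it to be free in its binding domain — the clause headed by 'wanted'.
— Uma's daughter: subject of the clause headed by 'wanted'; c-commands the pronoun within its binding domain — blocked (Principle B).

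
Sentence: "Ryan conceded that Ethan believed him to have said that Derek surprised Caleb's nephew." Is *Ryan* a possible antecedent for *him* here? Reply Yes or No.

Yes

*him* is a pronoun; Principle B requires it to be free in its binding domain — the clause headed by 'believed'.
— Ryan: subject of the matrix clause; c-commands the pronoun but lies outside its binding domain — allowed.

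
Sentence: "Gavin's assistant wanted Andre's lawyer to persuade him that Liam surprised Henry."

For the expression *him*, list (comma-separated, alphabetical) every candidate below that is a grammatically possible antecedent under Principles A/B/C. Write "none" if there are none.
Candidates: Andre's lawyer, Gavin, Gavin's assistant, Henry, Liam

*him* is a pronoun; Principle B requires it to be free in its binding domain — the clause headed by 'persuade'.
— Andre's lawyer: subject of the clause headed by 'persuade'; c-commands the pronoun within its binding domain — blocked (Principle B).
— Gavin: possessor inside the subject DP of the matrix clause; does not c-command the pronoun — Principle B does not apply; allowed.
— Gavin's assistant: subject of the matrix clause; c-commands the pronoun but lies outside its binding domain — allowed.
— Henry: object of the clause headed by 'surprised'; is c-commanded by the pronoun; coreference would bind this R-expression — blocked (Principle C).
— Liam: subject of the clause headed by 'surprised'; is c-commanded by the pronoun; coreference would bind this R-expression — blocked (Principle C).

Gavin, Gavin's assistant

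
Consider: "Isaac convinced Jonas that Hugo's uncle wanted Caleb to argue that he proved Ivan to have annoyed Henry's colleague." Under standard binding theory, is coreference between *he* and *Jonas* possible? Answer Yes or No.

*Jonas* is an R-expression; Principle C requires it to be free (not bound by any c-commanding expression).
— he: subject of the clause headed by 'proved'; the pronoun does not c-command the R-expression — coreference allowed.

Yes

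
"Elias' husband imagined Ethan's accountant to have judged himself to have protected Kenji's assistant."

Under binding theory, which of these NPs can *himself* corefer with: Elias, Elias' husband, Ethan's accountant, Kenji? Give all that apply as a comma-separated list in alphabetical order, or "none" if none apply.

*himself* is a reflexive; Principle A requires it to be bound within its binding domain — the clause headed by 'judged'.
— Elias: possessor inside the subject DP of the matrix clause; does not c-command the reflexive — cannot bind it (Principle A).
— Elias' husband: subject of the matrix clause; c-commands the reflexive but lies outside its binding domain — cannot bind it (Principle A).
— Ethan's accountant: subject of the clause headed by 'judged'; c-commands the reflexive within its binding domain — allowed (Principle A).
— Kenji: possessor inside the object DP of the clause headed by 'protected'; does not c-command the reflexive — cannot bind it (Principle A).

Ethan's accountant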